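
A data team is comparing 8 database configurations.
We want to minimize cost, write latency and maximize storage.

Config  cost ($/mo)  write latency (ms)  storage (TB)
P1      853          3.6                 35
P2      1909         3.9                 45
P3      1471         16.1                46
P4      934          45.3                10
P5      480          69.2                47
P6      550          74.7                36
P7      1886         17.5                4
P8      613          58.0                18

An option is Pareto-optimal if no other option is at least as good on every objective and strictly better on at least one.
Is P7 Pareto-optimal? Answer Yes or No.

No

P1 vs P7: cost 853≤1886, write latency 3.6≤17.5, storage 35≥4 — P1 is at least as good on every objective and strictly better on at least one, so P1 dominates P7.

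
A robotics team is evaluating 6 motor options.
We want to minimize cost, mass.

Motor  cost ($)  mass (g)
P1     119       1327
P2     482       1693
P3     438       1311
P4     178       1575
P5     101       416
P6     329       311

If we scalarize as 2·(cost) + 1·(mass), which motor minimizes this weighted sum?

P5

P1: 2·119 + 1·1327 = 1565
P2: 2·482 + 1·1693 = 2657
P3: 2·438 + 1·1311 = 2187
P4: 2·178 + 1·1575 = 1931
P5: 2·101 + 1·416 = 618
P6: 2·329 + 1·311 = 969
Lowest: P5 at 618.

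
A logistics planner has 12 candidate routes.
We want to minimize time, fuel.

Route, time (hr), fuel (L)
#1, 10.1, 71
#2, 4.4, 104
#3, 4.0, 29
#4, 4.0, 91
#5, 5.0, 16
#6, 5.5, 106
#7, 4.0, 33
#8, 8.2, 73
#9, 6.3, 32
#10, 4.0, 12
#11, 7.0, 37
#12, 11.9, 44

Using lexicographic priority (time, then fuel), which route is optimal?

First minimize time: best is 4.0, kept {#3, #4, #7, #10}.
Then minimize fuel: best is 12, kept {#10}.

#10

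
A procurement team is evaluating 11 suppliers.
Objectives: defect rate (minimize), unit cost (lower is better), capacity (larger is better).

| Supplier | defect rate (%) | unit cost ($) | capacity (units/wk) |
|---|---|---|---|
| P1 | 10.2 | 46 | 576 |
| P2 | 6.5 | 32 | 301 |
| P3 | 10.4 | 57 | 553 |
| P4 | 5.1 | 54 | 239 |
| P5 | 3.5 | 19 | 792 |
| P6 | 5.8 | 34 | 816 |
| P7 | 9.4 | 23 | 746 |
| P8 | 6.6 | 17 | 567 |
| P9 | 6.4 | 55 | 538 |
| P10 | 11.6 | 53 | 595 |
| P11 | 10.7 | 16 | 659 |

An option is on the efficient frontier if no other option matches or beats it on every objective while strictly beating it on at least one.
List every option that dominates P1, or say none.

P5: defect rate 3.5≤10.2, unit cost 19≤46, capacity 792≥576 — dominates P1.
P6: defect rate 5.8≤10.2, unit cost 34≤46, capacity 816≥576 — dominates P1.
P7: defect rate 9.4≤10.2, unit cost 23≤46, capacity 746≥576 — dominates P1.
Others (P2, P3, P4, P8, P9, P10, P11) are each worse than P1 on at least one objective.

P5, P6, P7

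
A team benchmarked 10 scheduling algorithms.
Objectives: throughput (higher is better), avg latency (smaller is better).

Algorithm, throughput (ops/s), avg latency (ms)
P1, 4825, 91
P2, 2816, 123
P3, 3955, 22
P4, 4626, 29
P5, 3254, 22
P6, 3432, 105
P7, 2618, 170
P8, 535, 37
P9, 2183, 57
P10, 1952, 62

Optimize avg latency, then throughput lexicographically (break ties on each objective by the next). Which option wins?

P3

First minimize avg latency: best is 22, kept {P3, P5}.
Then maximize throughput: best is 3955, kept {P3}.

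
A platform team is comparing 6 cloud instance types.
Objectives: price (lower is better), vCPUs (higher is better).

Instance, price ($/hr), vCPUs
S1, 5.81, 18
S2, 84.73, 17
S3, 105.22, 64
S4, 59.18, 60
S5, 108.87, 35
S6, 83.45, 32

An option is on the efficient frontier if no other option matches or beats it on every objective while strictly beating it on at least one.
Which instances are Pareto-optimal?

S1, S3, S4

S1: not dominated (best price).
S2: dominated by S1 (price 5.81≤84.73, vCPUs 18≥17).
S3: not dominated (best vCPUs).
S4: not dominated.
S5: dominated by S3 (price 105.22≤108.87, vCPUs 64≥35).
S6: dominated by S4 (price 59.18≤83.45, vCPUs 60≥32).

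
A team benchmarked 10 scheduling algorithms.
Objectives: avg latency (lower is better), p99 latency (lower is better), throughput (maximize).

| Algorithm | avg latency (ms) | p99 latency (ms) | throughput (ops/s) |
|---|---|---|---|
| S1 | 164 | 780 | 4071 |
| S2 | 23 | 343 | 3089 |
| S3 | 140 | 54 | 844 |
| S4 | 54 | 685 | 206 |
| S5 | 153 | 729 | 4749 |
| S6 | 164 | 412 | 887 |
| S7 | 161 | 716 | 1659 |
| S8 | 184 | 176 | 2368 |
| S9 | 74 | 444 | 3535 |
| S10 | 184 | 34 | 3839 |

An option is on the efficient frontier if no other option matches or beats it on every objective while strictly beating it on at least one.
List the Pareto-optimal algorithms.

S1: dominated by S5 (avg latency 153≤164, p99 latency 729≤780, throughput 4749≥4071).
S2: not dominated (best avg latency).
S3: not dominated.
S4: dominated by S2 (avg latency 23≤54, p99 latency 343≤685, throughput 3089≥206).
S5: not dominated (best throughput).
S6: dominated by S2 (avg latency 23≤164, p99 latency 343≤412, throughput 3089≥887).
S7: dominated by S2 (avg latency 23≤161, p99 latency 343≤716, throughput 3089≥1659).
S8: dominated by S10 (avg latency 184≤184, p99 latency 34≤176, throughput 3839≥2368).
S9: not dominated.
S10: not dominated (best p99 latency).

S2, S3, S5, S9, S10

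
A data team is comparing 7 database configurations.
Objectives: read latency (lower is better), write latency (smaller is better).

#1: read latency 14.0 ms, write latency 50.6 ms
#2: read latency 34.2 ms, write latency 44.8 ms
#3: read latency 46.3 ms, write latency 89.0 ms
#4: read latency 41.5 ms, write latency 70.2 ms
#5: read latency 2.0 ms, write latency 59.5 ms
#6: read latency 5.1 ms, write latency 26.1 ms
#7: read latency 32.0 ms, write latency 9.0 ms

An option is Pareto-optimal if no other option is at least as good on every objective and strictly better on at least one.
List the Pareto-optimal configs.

#1: dominated by #6 (read latency 5.1≤14.0, write latency 26.1≤50.6).
#2: dominated by #6 (read latency 5.1≤34.2, write latency 26.1≤44.8).
#3: dominated by #1 (read latency 14.0≤46.3, write latency 50.6≤89.0).
#4: dominated by #1 (read latency 14.0≤41.5, write latency 50.6≤70.2).
#5: not dominated (best read latency).
#6: not dominated.
#7: not dominated (best write latency).

#5, #6, #7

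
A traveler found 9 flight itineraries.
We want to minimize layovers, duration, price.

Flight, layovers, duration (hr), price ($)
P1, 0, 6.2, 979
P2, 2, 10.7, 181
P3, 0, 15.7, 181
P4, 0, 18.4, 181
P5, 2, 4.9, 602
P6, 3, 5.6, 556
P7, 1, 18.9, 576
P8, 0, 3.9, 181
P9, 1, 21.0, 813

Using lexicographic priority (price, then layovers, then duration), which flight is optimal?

First minimize price: best is 181, kept {P2, P3, P4, P8}.
Then minimize layovers: best is 0, kept {P3, P4, P8}.
Then minimize duration: best is 3.9, kept {P8}.

P8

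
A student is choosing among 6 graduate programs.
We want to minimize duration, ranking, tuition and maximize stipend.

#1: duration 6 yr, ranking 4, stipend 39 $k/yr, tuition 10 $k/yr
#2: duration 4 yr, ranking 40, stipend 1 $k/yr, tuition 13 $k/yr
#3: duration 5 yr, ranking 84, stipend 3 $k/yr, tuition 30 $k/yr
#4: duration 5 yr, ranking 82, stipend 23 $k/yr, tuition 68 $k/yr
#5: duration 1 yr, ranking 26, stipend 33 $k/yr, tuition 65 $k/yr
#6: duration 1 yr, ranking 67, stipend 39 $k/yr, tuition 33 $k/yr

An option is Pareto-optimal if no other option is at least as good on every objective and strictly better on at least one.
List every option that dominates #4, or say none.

#5, #6

#5: duration 1≤5, ranking 26≤82, stipend 33≥23, tuition 65≤68 — dominates #4.
#6: duration 1≤5, ranking 67≤82, stipend 39≥23, tuition 33≤68 — dominates #4.
Others (#1, #2, #3) are each worse than #4 on at least one objective.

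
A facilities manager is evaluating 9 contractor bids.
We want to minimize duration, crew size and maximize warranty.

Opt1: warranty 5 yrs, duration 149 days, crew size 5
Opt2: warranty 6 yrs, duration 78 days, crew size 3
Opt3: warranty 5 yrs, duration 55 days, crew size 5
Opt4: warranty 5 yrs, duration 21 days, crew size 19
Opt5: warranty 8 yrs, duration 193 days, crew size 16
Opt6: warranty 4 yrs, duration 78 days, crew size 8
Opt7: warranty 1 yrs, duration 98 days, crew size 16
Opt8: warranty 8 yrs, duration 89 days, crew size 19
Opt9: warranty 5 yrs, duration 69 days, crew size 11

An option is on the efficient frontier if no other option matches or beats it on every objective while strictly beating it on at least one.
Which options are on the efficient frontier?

Opt2, Opt3, Opt4, Opt5, Opt8

Opt1: dominated by Opt2 (warranty 6≥5, duration 78≤149, crew size 3≤5).
Opt2: not dominated (best crew size).
Opt3: not dominated.
Opt4: not dominated (best duration).
Opt5: not dominated.
Opt6: dominated by Opt2 (warranty 6≥4, duration 78≤78, crew size 3≤8).
Opt7: dominated by Opt2 (warranty 6≥1, duration 78≤98, crew size 3≤16).
Opt8: not dominated.
Opt9: dominated by Opt3 (warranty 5≥5, duration 55≤69, crew size 5≤11).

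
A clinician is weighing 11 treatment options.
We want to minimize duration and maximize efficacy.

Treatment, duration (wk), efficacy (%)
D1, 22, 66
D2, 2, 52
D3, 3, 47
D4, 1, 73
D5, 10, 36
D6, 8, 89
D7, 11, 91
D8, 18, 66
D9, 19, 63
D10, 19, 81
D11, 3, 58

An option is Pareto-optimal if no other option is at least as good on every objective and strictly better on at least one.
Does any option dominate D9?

Yes

D4 vs D9: duration 1≤19, efficacy 73≥63 — D4 is at least as good on every objective and strictly better on at least one, so D4 dominates D9.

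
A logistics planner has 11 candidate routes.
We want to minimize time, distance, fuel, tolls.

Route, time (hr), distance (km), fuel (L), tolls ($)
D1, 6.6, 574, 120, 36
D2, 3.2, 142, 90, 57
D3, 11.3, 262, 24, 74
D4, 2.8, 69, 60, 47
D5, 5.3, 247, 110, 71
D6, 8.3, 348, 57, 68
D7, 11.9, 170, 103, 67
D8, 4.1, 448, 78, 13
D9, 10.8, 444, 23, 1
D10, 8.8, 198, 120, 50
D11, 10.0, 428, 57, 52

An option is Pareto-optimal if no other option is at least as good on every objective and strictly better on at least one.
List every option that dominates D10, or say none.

D4

D4: time 2.8≤8.8, distance 69≤198, fuel 60≤120, tolls 47≤50 — dominates D10.
Others (D1, D2, D3, D5, D6, D7, D8, D9, D11) are each worse than D10 on at least one objective.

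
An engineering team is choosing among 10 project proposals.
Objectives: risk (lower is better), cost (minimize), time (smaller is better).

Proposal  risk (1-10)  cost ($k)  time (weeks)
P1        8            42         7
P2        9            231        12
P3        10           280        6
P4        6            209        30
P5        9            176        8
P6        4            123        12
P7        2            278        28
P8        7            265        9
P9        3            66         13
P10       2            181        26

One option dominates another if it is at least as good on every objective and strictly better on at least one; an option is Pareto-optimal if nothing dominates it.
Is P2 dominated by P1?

Yes

P1 vs P2: risk 8≤9, cost 42≤231, time 7≤12 — P1 is at least as good on every objective with at least one strict improvement.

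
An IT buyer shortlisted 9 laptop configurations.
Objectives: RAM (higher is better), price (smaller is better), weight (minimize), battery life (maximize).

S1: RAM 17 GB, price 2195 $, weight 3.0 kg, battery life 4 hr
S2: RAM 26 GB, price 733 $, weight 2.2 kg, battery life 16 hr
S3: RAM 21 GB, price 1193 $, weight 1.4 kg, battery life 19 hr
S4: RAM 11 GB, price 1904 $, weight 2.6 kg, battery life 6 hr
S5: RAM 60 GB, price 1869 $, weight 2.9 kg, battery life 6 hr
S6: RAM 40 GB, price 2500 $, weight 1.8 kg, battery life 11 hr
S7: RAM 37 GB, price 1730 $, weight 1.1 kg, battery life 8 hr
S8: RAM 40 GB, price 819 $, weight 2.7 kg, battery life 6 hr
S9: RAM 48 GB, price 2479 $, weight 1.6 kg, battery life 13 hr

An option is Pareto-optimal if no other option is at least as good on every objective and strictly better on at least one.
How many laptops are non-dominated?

6

S1: dominated by S2 (RAM 26≥17, price 733≤2195, weight 2.2≤3.0, battery life 16≥4).
S2: not dominated (best price).
S3: not dominated (best battery life).
S4: dominated by S2 (RAM 26≥11, price 733≤1904, weight 2.2≤2.6, battery life 16≥6).
S5: not dominated (best RAM).
S6: dominated by S9 (RAM 48≥40, price 2479≤2500, weight 1.6≤1.8, battery life 13≥11).
S7: not dominated (best weight).
S8: not dominated.
S9: not dominated.
Pareto-optimal: S2, S3, S5, S7, S8, S9 → 6.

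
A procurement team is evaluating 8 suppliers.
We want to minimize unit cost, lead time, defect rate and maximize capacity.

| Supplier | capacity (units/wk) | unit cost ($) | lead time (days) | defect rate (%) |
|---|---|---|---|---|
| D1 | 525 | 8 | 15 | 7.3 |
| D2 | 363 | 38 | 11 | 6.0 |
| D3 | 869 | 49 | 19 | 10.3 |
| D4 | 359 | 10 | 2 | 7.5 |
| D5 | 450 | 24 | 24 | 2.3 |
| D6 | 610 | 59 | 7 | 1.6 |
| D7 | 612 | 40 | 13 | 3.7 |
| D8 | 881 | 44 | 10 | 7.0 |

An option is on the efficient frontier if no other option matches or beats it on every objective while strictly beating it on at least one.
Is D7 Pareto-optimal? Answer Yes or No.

D1: worse on capacity (525 vs 612).
D2: worse on capacity (363 vs 612).
D3: worse on unit cost (49 vs 40).
D4: worse on capacity (359 vs 612).
D5: worse on capacity (450 vs 612).
D6: worse on capacity (610 vs 612).
D8: worse on unit cost (44 vs 40).
No option is at least as good as D7 on every objective and strictly better on one.

Yes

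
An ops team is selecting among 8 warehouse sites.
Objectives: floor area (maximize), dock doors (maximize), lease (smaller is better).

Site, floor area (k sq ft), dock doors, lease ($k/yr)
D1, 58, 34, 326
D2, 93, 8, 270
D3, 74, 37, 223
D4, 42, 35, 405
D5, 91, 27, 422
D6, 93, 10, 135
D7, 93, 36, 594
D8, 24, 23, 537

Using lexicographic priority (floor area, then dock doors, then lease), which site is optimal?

D7

First maximize floor area: best is 93, kept {D2, D6, D7}.
Then maximize dock doors: best is 36, kept {D7}.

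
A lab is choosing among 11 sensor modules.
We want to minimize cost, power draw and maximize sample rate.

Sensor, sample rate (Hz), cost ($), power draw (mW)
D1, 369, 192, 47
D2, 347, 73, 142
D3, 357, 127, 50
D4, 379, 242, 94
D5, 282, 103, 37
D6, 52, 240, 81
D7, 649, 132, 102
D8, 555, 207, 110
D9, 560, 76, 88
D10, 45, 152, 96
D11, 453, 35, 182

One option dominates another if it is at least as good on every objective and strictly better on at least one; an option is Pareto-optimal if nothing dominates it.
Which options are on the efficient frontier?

D1: not dominated.
D2: not dominated.
D3: not dominated.
D4: dominated by D9 (sample rate 560≥379, cost 76≤242, power draw 88≤94).
D5: not dominated (best power draw).
D6: dominated by D1 (sample rate 369≥52, cost 192≤240, power draw 47≤81).
D7: not dominated (best sample rate).
D8: dominated by D7 (sample rate 649≥555, cost 132≤207, power draw 102≤110).
D9: not dominated.
D10: dominated by D3 (sample rate 357≥45, cost 127≤152, power draw 50≤96).
D11: not dominated (best cost).

D1, D2, D3, D5, D7, D9, D11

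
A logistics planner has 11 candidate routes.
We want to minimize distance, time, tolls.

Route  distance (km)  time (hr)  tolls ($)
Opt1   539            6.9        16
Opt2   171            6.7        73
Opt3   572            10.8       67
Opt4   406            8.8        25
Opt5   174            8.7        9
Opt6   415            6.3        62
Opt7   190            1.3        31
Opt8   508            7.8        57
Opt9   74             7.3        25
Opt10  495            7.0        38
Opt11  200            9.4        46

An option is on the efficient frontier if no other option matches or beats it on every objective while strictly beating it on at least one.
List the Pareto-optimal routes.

Opt1, Opt2, Opt5, Opt7, Opt9

Opt1: not dominated.
Opt2: not dominated.
Opt3: dominated by Opt1 (distance 539≤572, time 6.9≤10.8, tolls 16≤67).
Opt4: dominated by Opt5 (distance 174≤406, time 8.7≤8.8, tolls 9≤25).
Opt5: not dominated (best tolls).
Opt6: dominated by Opt7 (distance 190≤415, time 1.3≤6.3, tolls 31≤62).
Opt7: not dominated (best time).
Opt8: dominated by Opt7 (distance 190≤508, time 1.3≤7.8, tolls 31≤57).
Opt9: not dominated (best distance).
Opt10: dominated by Opt7 (distance 190≤495, time 1.3≤7.0, tolls 31≤38).
Opt11: dominated by Opt5 (distance 174≤200, time 8.7≤9.4, tolls 9≤46).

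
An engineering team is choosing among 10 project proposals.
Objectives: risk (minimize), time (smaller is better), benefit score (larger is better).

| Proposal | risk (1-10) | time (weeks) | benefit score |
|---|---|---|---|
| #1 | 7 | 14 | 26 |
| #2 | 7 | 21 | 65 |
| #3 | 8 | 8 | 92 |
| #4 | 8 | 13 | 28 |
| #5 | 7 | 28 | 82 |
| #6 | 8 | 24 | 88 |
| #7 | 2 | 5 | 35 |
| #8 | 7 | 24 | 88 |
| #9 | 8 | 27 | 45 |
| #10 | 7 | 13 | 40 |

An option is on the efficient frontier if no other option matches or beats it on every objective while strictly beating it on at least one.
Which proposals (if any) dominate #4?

#3: risk 8≤8, time 8≤13, benefit score 92≥28 — dominates #4.
#7: risk 2≤8, time 5≤13, benefit score 35≥28 — dominates #4.
#10: risk 7≤8, time 13≤13, benefit score 40≥28 — dominates #4.
Others (#1, #2, #5, #6, #8, #9) are each worse than #4 on at least one objective.

#3, #7, #10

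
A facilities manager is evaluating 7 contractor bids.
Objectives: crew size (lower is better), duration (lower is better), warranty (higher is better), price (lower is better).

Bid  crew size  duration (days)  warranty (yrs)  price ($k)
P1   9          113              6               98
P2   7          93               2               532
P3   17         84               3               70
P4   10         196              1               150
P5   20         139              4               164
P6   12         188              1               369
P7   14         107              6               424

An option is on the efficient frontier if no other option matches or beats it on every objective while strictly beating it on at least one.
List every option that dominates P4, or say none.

P1

P1: crew size 9≤10, duration 113≤196, warranty 6≥1, price 98≤150 — dominates P4.
Others (P2, P3, P5, P6, P7) are each worse than P4 on at least one objective.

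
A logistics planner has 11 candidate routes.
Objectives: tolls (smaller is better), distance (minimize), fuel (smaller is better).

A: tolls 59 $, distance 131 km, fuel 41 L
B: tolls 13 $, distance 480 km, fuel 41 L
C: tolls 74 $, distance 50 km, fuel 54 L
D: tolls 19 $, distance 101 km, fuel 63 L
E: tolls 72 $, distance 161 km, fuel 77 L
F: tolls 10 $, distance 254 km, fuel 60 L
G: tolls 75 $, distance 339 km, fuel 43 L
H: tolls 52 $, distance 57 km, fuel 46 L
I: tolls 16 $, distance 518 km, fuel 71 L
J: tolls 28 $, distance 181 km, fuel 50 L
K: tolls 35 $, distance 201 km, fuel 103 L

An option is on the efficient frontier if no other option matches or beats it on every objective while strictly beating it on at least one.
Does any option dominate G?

Yes

A vs G: tolls 59≤75, distance 131≤339, fuel 41≤43 — A is at least as good on every objective and strictly better on at least one, so A dominates G.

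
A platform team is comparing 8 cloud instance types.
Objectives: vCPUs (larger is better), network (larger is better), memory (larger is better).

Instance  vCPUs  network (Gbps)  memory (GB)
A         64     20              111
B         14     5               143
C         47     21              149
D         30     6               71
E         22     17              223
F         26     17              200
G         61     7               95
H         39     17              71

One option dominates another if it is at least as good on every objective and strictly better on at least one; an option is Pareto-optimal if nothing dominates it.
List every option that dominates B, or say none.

C: vCPUs 47≥14, network 21≥5, memory 149≥143 — dominates B.
E: vCPUs 22≥14, network 17≥5, memory 223≥143 — dominates B.
F: vCPUs 26≥14, network 17≥5, memory 200≥143 — dominates B.
Others (A, D, G, H) are each worse than B on at least one objective.

C, E, F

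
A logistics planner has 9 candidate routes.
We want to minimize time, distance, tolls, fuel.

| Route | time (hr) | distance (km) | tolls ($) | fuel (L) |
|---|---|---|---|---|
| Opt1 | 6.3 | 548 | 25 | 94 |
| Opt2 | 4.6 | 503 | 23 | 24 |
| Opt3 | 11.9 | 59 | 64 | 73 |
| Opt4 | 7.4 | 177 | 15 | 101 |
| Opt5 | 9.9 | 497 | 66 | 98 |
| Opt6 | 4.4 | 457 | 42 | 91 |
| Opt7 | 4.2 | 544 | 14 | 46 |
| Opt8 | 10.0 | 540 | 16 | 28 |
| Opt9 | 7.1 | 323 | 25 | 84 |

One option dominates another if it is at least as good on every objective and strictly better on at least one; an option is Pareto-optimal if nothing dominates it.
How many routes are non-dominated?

Opt1: dominated by Opt2 (time 4.6≤6.3, distance 503≤548, tolls 23≤25, fuel 24≤94).
Opt2: not dominated (best fuel).
Opt3: not dominated (best distance).
Opt4: not dominated.
Opt5: dominated by Opt6 (time 4.4≤9.9, distance 457≤497, tolls 42≤66, fuel 91≤98).
Opt6: not dominated.
Opt7: not dominated (best time).
Opt8: not dominated.
Opt9: not dominated.
Pareto-optimal: Opt2, Opt3, Opt4, Opt6, Opt7, Opt8, Opt9 → 7.

7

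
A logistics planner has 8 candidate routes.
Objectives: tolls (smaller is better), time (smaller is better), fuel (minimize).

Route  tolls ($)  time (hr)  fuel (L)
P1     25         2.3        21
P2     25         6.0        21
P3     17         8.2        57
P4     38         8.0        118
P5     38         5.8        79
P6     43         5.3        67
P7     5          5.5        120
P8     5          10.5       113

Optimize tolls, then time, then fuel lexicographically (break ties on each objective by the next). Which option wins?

P7

First minimize tolls: best is 5, kept {P7, P8}.
Then minimize time: best is 5.5, kept {P7}.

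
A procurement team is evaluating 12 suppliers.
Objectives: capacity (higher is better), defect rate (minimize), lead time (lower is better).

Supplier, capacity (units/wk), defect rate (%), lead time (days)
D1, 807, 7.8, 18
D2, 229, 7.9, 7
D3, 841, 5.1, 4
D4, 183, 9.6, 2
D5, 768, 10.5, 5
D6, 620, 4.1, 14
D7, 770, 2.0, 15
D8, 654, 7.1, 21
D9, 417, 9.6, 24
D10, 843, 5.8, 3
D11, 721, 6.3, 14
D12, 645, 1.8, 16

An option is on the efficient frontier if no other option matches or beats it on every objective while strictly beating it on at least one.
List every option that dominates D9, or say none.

D1: capacity 807≥417, defect rate 7.8≤9.6, lead time 18≤24 — dominates D9.
D3: capacity 841≥417, defect rate 5.1≤9.6, lead time 4≤24 — dominates D9.
D6: capacity 620≥417, defect rate 4.1≤9.6, lead time 14≤24 — dominates D9.
D7: capacity 770≥417, defect rate 2.0≤9.6, lead time 15≤24 — dominates D9.
D8: capacity 654≥417, defect rate 7.1≤9.6, lead time 21≤24 — dominates D9.
D10: capacity 843≥417, defect rate 5.8≤9.6, lead time 3≤24 — dominates D9.
D11: capacity 721≥417, defect rate 6.3≤9.6, lead time 14≤24 — dominates D9.
D12: capacity 645≥417, defect rate 1.8≤9.6, lead time 16≤24 — dominates D9.
Others (D2, D4, D5) are each worse than D9 on at least one objective.

D1, D3, D6, D7, D8, D10, D11, D12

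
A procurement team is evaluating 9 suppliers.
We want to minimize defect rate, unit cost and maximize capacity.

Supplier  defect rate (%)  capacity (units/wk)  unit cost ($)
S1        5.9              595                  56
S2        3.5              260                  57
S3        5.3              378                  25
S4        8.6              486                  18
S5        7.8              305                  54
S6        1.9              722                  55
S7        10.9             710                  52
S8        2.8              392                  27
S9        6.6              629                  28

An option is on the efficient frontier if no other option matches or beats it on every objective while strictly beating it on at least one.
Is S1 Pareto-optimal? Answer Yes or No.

S6 vs S1: defect rate 1.9≤5.9, capacity 722≥595, unit cost 55≤56 — S6 is at least as good on every objective and strictly better on at least one, so S6 dominates S1.

No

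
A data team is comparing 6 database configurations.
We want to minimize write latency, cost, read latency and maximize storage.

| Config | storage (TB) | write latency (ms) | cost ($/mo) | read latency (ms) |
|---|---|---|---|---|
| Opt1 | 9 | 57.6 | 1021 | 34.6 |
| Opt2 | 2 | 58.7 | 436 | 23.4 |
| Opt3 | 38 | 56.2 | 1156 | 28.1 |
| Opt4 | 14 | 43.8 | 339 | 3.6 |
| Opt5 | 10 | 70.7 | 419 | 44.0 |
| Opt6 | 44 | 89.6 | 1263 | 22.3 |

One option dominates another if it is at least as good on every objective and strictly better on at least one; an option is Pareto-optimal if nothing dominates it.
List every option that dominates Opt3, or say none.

Opt1: worse on storage (9 vs 38).
Opt2: worse on storage (2 vs 38).
Opt4: worse on storage (14 vs 38).
Opt5: worse on storage (10 vs 38).
Opt6: worse on write latency (89.6 vs 56.2).
No option dominates Opt3.

none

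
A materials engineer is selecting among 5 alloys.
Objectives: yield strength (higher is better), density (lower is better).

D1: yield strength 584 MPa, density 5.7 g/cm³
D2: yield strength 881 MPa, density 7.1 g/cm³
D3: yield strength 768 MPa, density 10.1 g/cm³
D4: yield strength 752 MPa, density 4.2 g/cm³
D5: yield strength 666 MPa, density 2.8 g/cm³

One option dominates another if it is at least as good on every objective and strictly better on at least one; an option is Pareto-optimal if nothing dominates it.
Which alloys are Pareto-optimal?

D2, D4, D5

D1: dominated by D4 (yield strength 752≥584, density 4.2≤5.7).
D2: not dominated (best yield strength).
D3: dominated by D2 (yield strength 881≥768, density 7.1≤10.1).
D4: not dominated.
D5: not dominated (best density).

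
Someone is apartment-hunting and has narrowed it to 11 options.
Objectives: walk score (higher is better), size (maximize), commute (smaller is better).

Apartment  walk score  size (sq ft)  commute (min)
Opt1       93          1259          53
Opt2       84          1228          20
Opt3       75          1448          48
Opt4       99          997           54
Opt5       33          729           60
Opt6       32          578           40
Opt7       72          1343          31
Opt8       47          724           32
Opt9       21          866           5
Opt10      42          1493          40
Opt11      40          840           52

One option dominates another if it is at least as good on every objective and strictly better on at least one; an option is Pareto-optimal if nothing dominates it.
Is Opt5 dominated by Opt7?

Opt7 vs Opt5: walk score 72≥33, size 1343≥729, commute 31≤60 — Opt7 is at least as good on every objective with at least one strict improvement.

Yes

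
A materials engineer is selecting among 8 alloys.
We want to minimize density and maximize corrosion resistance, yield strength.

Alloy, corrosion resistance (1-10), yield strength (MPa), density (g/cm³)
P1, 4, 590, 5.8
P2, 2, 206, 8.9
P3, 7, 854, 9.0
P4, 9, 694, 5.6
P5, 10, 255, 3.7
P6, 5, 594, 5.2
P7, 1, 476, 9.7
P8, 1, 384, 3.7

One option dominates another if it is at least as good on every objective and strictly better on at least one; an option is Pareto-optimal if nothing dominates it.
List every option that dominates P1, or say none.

P4: corrosion resistance 9≥4, yield strength 694≥590, density 5.6≤5.8 — dominates P1.
P6: corrosion resistance 5≥4, yield strength 594≥590, density 5.2≤5.8 — dominates P1.
Others (P2, P3, P5, P7, P8) are each worse than P1 on at least one objective.

P4, P6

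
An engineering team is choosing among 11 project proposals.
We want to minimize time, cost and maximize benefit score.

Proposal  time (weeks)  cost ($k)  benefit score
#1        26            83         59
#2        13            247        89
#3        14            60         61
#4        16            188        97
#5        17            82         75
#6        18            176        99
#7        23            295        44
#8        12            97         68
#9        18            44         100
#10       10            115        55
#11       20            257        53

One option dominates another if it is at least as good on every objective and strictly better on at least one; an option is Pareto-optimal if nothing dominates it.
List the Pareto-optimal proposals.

#1: dominated by #3 (time 14≤26, cost 60≤83, benefit score 61≥59).
#2: not dominated.
#3: not dominated.
#4: not dominated.
#5: not dominated.
#6: dominated by #9 (time 18≤18, cost 44≤176, benefit score 100≥99).
#7: dominated by #2 (time 13≤23, cost 247≤295, benefit score 89≥44).
#8: not dominated.
#9: not dominated (best cost).
#10: not dominated (best time).
#11: dominated by #2 (time 13≤20, cost 247≤257, benefit score 89≥53).

#2, #3, #4, #5, #8, #9, #10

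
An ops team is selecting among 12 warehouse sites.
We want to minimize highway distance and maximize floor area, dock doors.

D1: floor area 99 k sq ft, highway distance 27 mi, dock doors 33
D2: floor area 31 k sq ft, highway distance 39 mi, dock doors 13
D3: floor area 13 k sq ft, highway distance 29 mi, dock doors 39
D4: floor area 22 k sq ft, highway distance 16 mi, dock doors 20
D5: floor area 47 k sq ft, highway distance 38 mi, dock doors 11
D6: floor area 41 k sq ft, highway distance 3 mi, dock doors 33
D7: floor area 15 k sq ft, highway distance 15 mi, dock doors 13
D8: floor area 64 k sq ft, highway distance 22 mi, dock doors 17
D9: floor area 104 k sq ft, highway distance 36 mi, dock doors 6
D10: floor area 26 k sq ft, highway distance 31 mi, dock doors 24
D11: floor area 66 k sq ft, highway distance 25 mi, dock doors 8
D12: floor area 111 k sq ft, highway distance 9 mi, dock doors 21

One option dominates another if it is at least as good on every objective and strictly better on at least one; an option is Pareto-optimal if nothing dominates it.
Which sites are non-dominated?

D1, D3, D6, D12

D1: not dominated.
D2: dominated by D1 (floor area 99≥31, highway distance 27≤39, dock doors 33≥13).
D3: not dominated (best dock doors).
D4: dominated by D6 (floor area 41≥22, highway distance 3≤16, dock doors 33≥20).
D5: dominated by D1 (floor area 99≥47, highway distance 27≤38, dock doors 33≥11).
D6: not dominated (best highway distance).
D7: dominated by D6 (floor area 41≥15, highway distance 3≤15, dock doors 33≥13).
D8: dominated by D12 (floor area 111≥64, highway distance 9≤22, dock doors 21≥17).
D9: dominated by D12 (floor area 111≥104, highway distance 9≤36, dock doors 21≥6).
D10: dominated by D1 (floor area 99≥26, highway distance 27≤31, dock doors 33≥24).
D11: dominated by D12 (floor area 111≥66, highway distance 9≤25, dock doors 21≥8).
D12: not dominated (best floor area).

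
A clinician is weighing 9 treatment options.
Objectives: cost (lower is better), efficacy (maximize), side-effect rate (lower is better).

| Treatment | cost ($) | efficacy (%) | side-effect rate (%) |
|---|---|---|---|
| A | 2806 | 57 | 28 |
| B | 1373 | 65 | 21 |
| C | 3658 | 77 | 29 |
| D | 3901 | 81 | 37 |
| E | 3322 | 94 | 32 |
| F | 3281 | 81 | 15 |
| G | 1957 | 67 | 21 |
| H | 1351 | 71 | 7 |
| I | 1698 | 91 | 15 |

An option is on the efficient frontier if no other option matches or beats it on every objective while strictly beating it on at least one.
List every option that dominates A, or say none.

B, G, H, I

B: cost 1373≤2806, efficacy 65≥57, side-effect rate 21≤28 — dominates A.
G: cost 1957≤2806, efficacy 67≥57, side-effect rate 21≤28 — dominates A.
H: cost 1351≤2806, efficacy 71≥57, side-effect rate 7≤28 — dominates A.
I: cost 1698≤2806, efficacy 91≥57, side-effect rate 15≤28 — dominates A.
Others (C, D, E, F) are each worse than A on at least one objective.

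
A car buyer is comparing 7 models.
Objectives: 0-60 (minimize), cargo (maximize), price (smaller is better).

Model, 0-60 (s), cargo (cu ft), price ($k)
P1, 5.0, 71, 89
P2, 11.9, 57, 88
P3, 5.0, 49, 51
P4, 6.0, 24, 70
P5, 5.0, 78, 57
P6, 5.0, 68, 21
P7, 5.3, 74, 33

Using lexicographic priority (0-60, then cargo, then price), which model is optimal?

P5

First minimize 0-60: best is 5.0, kept {P1, P3, P5, P6}.
Then maximize cargo: best is 78, kept {P5}.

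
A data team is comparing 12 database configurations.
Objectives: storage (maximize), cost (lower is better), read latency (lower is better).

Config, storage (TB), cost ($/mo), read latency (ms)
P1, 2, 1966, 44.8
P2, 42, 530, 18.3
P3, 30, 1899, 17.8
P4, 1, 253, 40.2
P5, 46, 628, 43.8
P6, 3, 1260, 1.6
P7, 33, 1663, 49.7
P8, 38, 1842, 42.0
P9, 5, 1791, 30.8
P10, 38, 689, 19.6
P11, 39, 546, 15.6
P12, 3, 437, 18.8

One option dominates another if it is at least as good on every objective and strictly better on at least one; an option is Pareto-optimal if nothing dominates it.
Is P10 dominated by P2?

P2 vs P10: storage 42≥38, cost 530≤689, read latency 18.3≤19.6 — P2 is at least as good on every objective with at least one strict improvement.

Yes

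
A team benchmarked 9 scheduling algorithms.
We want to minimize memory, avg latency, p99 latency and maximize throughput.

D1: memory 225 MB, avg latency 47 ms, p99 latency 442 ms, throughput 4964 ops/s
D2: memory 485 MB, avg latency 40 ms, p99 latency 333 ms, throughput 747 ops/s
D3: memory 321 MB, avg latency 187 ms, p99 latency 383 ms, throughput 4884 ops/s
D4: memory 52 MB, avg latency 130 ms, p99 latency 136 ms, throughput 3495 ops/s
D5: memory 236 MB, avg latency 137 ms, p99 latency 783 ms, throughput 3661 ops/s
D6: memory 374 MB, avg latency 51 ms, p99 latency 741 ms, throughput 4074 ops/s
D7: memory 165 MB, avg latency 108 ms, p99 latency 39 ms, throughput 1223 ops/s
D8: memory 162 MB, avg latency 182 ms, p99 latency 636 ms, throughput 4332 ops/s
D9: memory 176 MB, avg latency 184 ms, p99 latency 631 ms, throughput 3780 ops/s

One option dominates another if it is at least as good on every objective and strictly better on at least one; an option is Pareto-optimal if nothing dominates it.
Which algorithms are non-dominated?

D1, D2, D3, D4, D7, D8, D9

D1: not dominated (best throughput).
D2: not dominated (best avg latency).
D3: not dominated.
D4: not dominated (best memory).
D5: dominated by D1 (memory 225≤236, avg latency 47≤137, p99 latency 442≤783, throughput 4964≥3661).
D6: dominated by D1 (memory 225≤374, avg latency 47≤51, p99 latency 442≤741, throughput 4964≥4074).
D7: not dominated (best p99 latency).
D8: not dominated.
D9: not dominated.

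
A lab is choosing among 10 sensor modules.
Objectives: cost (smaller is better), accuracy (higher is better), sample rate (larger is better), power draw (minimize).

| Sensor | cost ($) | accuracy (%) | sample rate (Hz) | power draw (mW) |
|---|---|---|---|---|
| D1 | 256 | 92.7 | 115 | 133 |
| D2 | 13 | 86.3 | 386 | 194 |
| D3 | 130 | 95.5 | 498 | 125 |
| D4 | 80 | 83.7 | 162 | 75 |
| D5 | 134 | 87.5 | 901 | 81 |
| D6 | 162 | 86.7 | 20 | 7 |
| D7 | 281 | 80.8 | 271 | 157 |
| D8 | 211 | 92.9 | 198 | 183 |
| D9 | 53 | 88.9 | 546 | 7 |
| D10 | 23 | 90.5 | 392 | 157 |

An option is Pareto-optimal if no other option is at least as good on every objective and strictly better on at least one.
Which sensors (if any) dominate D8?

D3: cost 130≤211, accuracy 95.5≥92.9, sample rate 498≥198, power draw 125≤183 — dominates D8.
Others (D1, D2, D4, D5, D6, D7, D9, D10) are each worse than D8 on at least one objective.

D3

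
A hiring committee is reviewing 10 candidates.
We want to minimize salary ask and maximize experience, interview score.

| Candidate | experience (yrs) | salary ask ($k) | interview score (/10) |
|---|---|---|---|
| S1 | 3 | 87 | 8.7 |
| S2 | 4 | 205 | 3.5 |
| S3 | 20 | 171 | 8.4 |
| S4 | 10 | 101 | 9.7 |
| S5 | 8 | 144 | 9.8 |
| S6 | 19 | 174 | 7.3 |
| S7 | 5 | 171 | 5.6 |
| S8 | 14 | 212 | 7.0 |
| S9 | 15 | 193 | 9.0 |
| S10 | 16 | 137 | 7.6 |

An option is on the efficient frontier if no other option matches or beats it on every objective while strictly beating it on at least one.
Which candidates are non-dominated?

S1, S3, S4, S5, S9, S10

S1: not dominated (best salary ask).
S2: dominated by S3 (experience 20≥4, salary ask 171≤205, interview score 8.4≥3.5).
S3: not dominated (best experience).
S4: not dominated.
S5: not dominated (best interview score).
S6: dominated by S3 (experience 20≥19, salary ask 171≤174, interview score 8.4≥7.3).
S7: dominated by S3 (experience 20≥5, salary ask 171≤171, interview score 8.4≥5.6).
S8: dominated by S3 (experience 20≥14, salary ask 171≤212, interview score 8.4≥7.0).
S9: not dominated.
S10: not dominated.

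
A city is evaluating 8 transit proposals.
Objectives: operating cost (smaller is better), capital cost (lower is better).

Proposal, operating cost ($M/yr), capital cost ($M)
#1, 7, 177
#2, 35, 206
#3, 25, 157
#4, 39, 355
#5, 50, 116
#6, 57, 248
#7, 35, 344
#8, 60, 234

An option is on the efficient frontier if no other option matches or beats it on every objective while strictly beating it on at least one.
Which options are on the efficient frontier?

#1, #3, #5

#1: not dominated (best operating cost).
#2: dominated by #1 (operating cost 7≤35, capital cost 177≤206).
#3: not dominated.
#4: dominated by #1 (operating cost 7≤39, capital cost 177≤355).
#5: not dominated (best capital cost).
#6: dominated by #1 (operating cost 7≤57, capital cost 177≤248).
#7: dominated by #1 (operating cost 7≤35, capital cost 177≤344).
#8: dominated by #1 (operating cost 7≤60, capital cost 177≤234).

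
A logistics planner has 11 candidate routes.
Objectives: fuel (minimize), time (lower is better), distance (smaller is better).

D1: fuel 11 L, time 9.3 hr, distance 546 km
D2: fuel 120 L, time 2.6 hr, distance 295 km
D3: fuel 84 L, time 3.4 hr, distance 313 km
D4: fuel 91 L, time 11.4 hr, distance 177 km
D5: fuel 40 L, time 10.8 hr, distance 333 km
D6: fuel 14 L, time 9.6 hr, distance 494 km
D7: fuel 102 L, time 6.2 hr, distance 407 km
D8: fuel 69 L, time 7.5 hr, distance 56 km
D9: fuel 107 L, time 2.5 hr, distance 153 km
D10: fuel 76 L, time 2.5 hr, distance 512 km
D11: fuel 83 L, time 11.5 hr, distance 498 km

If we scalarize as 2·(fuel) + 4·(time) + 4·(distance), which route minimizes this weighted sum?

D1: 2·11 + 4·9.3 + 4·546 = 2243.2
D2: 2·120 + 4·2.6 + 4·295 = 1430.4
D3: 2·84 + 4·3.4 + 4·313 = 1433.6
D4: 2·91 + 4·11.4 + 4·177 = 935.6
D5: 2·40 + 4·10.8 + 4·333 = 1455.2
D6: 2·14 + 4·9.6 + 4·494 = 2042.4
D7: 2·102 + 4·6.2 + 4·407 = 1856.8
D8: 2·69 + 4·7.5 + 4·56 = 392.0
D9: 2·107 + 4·2.5 + 4·153 = 836.0
D10: 2·76 + 4·2.5 + 4·512 = 2210.0
D11: 2·83 + 4·11.5 + 4·498 = 2204.0
Lowest: D8 at 392.0.

D8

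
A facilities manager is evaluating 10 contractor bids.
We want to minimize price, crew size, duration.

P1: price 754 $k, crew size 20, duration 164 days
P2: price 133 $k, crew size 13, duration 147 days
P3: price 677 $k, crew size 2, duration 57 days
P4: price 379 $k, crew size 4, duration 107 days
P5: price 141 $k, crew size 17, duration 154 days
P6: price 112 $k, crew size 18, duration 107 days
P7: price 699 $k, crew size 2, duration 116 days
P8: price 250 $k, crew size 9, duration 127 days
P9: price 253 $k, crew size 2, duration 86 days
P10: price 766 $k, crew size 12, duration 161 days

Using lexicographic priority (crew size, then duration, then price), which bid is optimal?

P3

First minimize crew size: best is 2, kept {P3, P7, P9}.
Then minimize duration: best is 57, kept {P3}.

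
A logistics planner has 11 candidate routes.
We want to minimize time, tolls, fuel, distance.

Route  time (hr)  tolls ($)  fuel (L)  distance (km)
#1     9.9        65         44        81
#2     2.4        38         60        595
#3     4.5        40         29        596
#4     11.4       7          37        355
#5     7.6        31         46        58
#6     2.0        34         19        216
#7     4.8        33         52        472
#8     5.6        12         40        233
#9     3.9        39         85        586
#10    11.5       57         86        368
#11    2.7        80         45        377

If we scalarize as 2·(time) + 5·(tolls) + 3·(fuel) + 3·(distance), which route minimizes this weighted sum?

#1: 2·9.9 + 5·65 + 3·44 + 3·81 = 719.8
#2: 2·2.4 + 5·38 + 3·60 + 3·595 = 2159.8
#3: 2·4.5 + 5·40 + 3·29 + 3·596 = 2084.0
#4: 2·11.4 + 5·7 + 3·37 + 3·355 = 1233.8
#5: 2·7.6 + 5·31 + 3·46 + 3·58 = 482.2
#6: 2·2.0 + 5·34 + 3·19 + 3·216 = 879.0
#7: 2·4.8 + 5·33 + 3·52 + 3·472 = 1746.6
#8: 2·5.6 + 5·12 + 3·40 + 3·233 = 890.2
#9: 2·3.9 + 5·39 + 3·85 + 3·586 = 2215.8
#10: 2·11.5 + 5·57 + 3·86 + 3·368 = 1670.0
#11: 2·2.7 + 5·80 + 3·45 + 3·377 = 1671.4
Lowest: #5 at 482.2.

#5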